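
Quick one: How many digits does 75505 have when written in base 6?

7

75505 in base 6 is 1341321, which has 7 digits.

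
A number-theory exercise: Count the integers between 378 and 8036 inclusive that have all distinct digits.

3997

The integers in [378, 8036] that have all distinct digits: 378, 379, 380, 381, 382, 384, …, 8035, 8036.
3997 qualify.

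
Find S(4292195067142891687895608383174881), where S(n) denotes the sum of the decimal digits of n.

170

4+2+9+2+1+9+5+0+6+7+1+4+2+8+9+1+6+8+7+8+9+5+6+0+8+3+8+3+1+7+4+8+8+1 = 170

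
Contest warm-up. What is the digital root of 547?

5+4+7 = 16
1+6 = 7

7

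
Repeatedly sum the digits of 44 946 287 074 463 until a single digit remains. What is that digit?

5

4+4+9+4+6+2+8+7+0+7+4+4+6+3 = 68
6+8 = 14
1+4 = 5
(Equivalently, 44 946 287 074 463 mod 9 = 5.)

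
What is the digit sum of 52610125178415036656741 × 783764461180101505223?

208

52610125178415036656741 × 783764461180101505223 = 41233946413078152774168851412896775669658243
Sum of its 44 digits: 208.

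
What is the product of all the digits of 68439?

6×8×4×3×9 = 5184

5184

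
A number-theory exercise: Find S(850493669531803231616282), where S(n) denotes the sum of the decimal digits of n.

8+5+0+4+9+3+6+6+9+5+3+1+8+0+3+2+3+1+6+1+6+2+8+2 = 101

101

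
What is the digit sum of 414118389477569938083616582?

4+1+4+1+1+8+3+8+9+4+7+7+5+6+9+9+3+8+0+8+3+6+1+6+5+8+2 = 136

136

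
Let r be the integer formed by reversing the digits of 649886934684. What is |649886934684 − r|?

163447245738

Reverse of 649886934684 is 486439688946.
|649886934684 − 486439688946| = 163447245738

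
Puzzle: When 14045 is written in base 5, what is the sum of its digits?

14045 in base 5 is 422140.
Digit sum: 4+2+2+1+4+0 = 13.

13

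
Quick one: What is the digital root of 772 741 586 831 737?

4

7+7+2+7+4+1+5+8+6+8+3+1+7+3+7 = 76
7+6 = 13
1+3 = 4
(Equivalently, 772 741 586 831 737 mod 9 = 4.)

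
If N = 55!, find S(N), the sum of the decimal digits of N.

279

55! = 12696403353658275925965100847566516959580321051449436762275840000000000000
Sum of its 74 digits: 279.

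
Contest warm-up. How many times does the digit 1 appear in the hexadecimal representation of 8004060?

1

8004060 in base 16 is 7A21DC.
The digit 1 appears 1 time.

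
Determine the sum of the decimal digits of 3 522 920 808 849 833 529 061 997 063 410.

3+5+2+2+9+2+0+8+0+8+8+4+9+8+3+3+5+2+9+0+6+1+9+9+7+0+6+3+4+1+0 = 136

136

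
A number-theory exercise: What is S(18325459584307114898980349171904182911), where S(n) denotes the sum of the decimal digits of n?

1+8+3+2+5+4+5+9+5+8+4+3+0+7+1+1+4+8+9+8+9+8+0+3+4+9+1+7+1+9+0+4+1+8+2+9+1+1 = 172

172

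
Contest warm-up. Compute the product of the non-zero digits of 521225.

5×2×1×2×2×5 = 200

200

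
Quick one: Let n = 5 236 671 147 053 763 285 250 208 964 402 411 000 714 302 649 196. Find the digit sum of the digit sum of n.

First digit sum: 181.
1+8+1 = 10.

10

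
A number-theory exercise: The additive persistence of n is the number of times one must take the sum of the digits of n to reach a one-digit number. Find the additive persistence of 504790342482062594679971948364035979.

504790342482062594679971948364035979 → 180 → 9 (2 steps)

2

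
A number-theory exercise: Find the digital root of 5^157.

The digital root of n equals n mod 9 (or 9 when 9 | n), so we need 5^157 mod 9.
5^157 ≡ 5 (mod 9), so the digital root is 5.

5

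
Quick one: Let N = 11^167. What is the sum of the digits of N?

11^167 = 817670673043383726792688320575760135753019523647046262644436798094512572455338257669065503709822352199611883451956662766083432779351649157673280323893728816589932608939592771
Sum of its 174 digits: 824.

824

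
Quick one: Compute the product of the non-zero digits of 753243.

7×5×3×2×4×3 = 2520

2520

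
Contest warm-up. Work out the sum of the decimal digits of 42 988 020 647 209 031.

65

4+2+9+8+8+0+2+0+6+4+7+2+0+9+0+3+1 = 65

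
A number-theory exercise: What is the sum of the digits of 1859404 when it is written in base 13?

1859404 in base 13 is 501451.
Digit sum: 5+0+1+4+5+1 = 16.

16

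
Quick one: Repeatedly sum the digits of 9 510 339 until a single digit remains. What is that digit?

9+5+1+0+3+3+9 = 30
3+0 = 3
(Equivalently, 9 510 339 mod 9 = 3.)

3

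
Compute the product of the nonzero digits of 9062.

108

9×6×2 = 108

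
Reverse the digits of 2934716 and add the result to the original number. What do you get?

Reverse of 2934716 is 6174392.
2934716 + 6174392 = 9109108

9109108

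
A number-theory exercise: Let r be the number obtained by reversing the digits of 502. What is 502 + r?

707

Reverse of 502 is 205.
502 + 205 = 707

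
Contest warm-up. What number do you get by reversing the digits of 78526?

62587

Reversing 78526 gives 62587.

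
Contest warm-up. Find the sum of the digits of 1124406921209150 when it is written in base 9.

62

1124406921209150 in base 9 is 5413166717606702.
Digit sum: 5+4+1+3+1+6+6+7+1+7+6+0+6+7+0+2 = 62.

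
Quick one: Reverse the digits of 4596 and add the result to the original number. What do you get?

Reverse of 4596 is 6954.
4596 + 6954 = 11550

11550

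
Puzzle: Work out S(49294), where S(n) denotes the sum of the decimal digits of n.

28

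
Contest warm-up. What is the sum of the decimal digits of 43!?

43! = 60415263063373835637355132068513997507264512000000000
Sum of its 53 digits: 180.

180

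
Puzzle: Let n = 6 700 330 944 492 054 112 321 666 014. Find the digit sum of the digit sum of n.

First digit sum: 93.
9+3 = 12.

12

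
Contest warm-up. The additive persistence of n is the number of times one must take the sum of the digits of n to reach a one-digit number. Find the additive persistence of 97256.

3

97256 → 29 → 11 → 2 (3 steps)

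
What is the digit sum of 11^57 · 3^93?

468

11^57 · 3^93 = 53908809722664184847031746735140374332186956897377875020946190463526387577494681193436826014292912130033
Sum of its 104 digits: 468.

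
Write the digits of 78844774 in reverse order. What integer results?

47744887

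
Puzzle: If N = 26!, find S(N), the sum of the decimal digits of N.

81

26! = 403291461126605635584000000
Sum of its 27 digits: 81.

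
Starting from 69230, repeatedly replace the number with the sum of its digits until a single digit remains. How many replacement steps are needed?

2

69230 → 20 → 2 (2 steps)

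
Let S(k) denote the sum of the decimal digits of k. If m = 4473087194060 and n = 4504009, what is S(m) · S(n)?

1166

S(4473087194060) = 4+4+7+3+0+8+7+1+9+4+0+6+0 = 53.
S(4504009) = 4+5+0+4+0+0+9 = 22.
53 · 22 = 1166.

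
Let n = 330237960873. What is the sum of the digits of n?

3+3+0+2+3+7+9+6+0+8+7+3 = 51

51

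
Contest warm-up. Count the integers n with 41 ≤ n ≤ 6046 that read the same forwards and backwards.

The integers in [41, 6046] that read the same forwards and backwards: 44, 55, 66, 77, 88, 99, …, 5995, 6006.
147 qualify.

147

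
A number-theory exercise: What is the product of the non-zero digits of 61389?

6×1×3×8×9 = 1296

1296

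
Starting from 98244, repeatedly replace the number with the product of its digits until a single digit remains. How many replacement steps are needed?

2

98244 → 2304 → 0 (2 steps)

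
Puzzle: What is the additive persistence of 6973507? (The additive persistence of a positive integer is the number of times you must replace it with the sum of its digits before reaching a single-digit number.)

3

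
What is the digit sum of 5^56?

5^56 = 1387778780781445675529539585113525390625
Sum of its 40 digits: 196.

196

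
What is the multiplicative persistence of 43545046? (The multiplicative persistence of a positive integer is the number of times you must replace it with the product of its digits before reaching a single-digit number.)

1

43545046 → 0 (1 step)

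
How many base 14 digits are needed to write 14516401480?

9

14516401480 in base 14 is 9B9CDBAC0, which has 9 digits.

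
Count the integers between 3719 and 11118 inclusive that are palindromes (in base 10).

The integers in [3719, 11118] that are palindromes (in base 10): 3773, 3883, 3993, 4004, 4114, 4224, …, 11011, 11111.
75 qualify.

75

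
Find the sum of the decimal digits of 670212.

18

6+7+0+2+1+2 = 18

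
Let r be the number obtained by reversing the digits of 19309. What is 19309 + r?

Reverse of 19309 is 90391.
19309 + 90391 = 109700

109700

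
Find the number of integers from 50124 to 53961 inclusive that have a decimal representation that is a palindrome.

38

The integers in [50124, 53961] that have a decimal representation that is a palindrome: 50205, 50305, 50405, 50505, 50605, 50705, …, 53835, 53935.
38 qualify.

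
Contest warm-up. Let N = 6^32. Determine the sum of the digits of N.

126

6^32 = 7958661109946400884391936
Sum of its 25 digits: 126.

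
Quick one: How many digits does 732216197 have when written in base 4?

732216197 in base 4 is 223221023232011, which has 15 digits.

15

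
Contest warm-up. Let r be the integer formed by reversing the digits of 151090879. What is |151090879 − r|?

Reverse of 151090879 is 978090151.
|151090879 − 978090151| = 826999272

826999272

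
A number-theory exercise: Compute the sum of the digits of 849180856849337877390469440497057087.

191

8+4+9+1+8+0+8+5+6+8+4+9+3+3+7+8+7+7+3+9+0+4+6+9+4+4+0+4+9+7+0+5+7+0+8+7 = 191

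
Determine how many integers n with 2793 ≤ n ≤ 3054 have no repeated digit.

141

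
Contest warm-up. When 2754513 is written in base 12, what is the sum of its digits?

36

2754513 in base 12 is B0A069.
Digit sum: 11+0+10+0+6+9 = 36.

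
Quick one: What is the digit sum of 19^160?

964

19^160 = 3986356659537090126650719323733600114910507086983688582259902701249190699229421168777053936446329694022912798484074085852619335644853714823871346164737896385726476519803647927298744105729376465805480924801
Sum of its 205 digits: 964.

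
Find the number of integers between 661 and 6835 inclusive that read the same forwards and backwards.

92

The integers in [661, 6835] that read the same forwards and backwards: 666, 676, 686, 696, 707, 717, …, 6666, 6776.
92 qualify.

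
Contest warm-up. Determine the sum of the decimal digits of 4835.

20

4+8+3+5 = 20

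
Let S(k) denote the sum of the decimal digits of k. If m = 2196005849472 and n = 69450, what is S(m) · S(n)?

S(2196005849472) = 2+1+9+6+0+0+5+8+4+9+4+7+2 = 57.
S(69450) = 6+9+4+5+0 = 24.
57 · 24 = 1368.

1368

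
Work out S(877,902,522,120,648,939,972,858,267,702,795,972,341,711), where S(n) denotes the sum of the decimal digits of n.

203

8+7+7+9+0+2+5+2+2+1+2+0+6+4+8+9+3+9+9+7+2+8+5+8+2+6+7+7+0+2+7+9+5+9+7+2+3+4+1+7+1+1 = 203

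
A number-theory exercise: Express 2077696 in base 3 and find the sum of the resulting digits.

2077696 in base 3 is 10220120001201.
Digit sum: 1+0+2+2+0+1+2+0+0+0+1+2+0+1 = 12.

12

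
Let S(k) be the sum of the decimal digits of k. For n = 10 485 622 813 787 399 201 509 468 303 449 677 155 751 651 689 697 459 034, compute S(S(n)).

First digit sum: 267.
2+6+7 = 15.

15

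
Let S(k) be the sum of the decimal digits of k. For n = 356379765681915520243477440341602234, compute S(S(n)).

13

First digit sum: 148.
1+4+8 = 13.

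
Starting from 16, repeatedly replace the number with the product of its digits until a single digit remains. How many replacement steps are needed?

16 → 6 (1 step)

1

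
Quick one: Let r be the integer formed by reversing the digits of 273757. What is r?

757372

Reversing 273757 gives 757372.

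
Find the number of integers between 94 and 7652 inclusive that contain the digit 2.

The integers in [94, 7652] that contain the digit 2: 102, 112, 120, 121, 122, 123, …, 7642, 7652.
2817 qualify.

2817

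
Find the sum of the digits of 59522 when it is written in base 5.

59522 in base 5 is 3401042.
Digit sum: 3+4+0+1+0+4+2 = 14.

14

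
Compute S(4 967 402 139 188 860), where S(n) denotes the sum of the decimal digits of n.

4+9+6+7+4+0+2+1+3+9+1+8+8+8+6+0 = 76

76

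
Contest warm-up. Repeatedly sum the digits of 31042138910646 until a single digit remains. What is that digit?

3

3+1+0+4+2+1+3+8+9+1+0+6+4+6 = 48
4+8 = 12
1+2 = 3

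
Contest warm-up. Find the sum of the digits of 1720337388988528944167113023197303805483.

1+7+2+0+3+3+7+3+8+8+9+8+8+5+2+8+9+4+4+1+6+7+1+1+3+0+2+3+1+9+7+3+0+3+8+0+5+4+8+3 = 174

174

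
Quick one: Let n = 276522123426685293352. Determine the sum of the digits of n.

2+7+6+5+2+2+1+2+3+4+2+6+6+8+5+2+9+3+3+5+2 = 85

85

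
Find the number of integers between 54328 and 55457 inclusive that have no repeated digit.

The integers in [54328, 55457] that have no repeated digit: 54328, 54329, 54360, 54361, 54362, 54367, …, 54986, 54987.
194 qualify.

194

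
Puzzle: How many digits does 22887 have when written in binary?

15

22887 in base 2 is 101100101100111, which has 15 digits.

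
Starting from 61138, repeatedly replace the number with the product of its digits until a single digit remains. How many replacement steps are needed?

61138 → 144 → 16 → 6 (3 steps)

3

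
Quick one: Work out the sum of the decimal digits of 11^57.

251

11^57 = 228761562390246506066453264733492693192365450838991802120171
Sum of its 60 digits: 251.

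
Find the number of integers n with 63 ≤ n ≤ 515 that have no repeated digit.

333

The integers in [63, 515] that have no repeated digit: 63, 64, 65, 67, 68, 69, …, 513, 514.
333 qualify.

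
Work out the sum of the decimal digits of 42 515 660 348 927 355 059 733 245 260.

121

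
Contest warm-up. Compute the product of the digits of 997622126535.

9×9×7×6×2×2×1×2×6×5×3×5 = 12247200

12247200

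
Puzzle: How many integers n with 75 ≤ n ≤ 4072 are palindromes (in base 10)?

The integers in [75, 4072] that are palindromes (in base 10): 77, 88, 99, 101, 111, 121, …, 3993, 4004.
124 qualify.

124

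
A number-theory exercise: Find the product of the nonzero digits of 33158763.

3×3×1×5×8×7×6×3 = 45360

45360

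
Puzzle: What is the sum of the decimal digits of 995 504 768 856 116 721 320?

9+9+5+5+0+4+7+6+8+8+5+6+1+1+6+7+2+1+3+2+0 = 95

95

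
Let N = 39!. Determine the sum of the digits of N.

39! = 20397882081197443358640281739902897356800000000
Sum of its 47 digits: 189.

189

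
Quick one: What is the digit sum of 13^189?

973

13^189 = 3429995782141886510328250390070791794119929300484538470613771606731149782618863281738678301501392984016163439998299993349797366859383726501231006480270348787987928190041446049741596005680743268732780391003670973
Sum of its 211 digits: 973.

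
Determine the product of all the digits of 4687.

1344

4×6×8×7 = 1344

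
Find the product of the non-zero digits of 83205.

8×3×2×5 = 240

240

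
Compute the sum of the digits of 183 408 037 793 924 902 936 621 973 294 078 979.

180

1+8+3+4+0+8+0+3+7+7+9+3+9+2+4+9+0+2+9+3+6+6+2+1+9+7+3+2+9+4+0+7+8+9+7+9 = 180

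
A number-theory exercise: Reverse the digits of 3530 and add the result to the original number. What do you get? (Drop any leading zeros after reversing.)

3883

Reverse of 3530 is 353.
3530 + 353 = 3883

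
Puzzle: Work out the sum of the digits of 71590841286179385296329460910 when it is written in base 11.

71590841286179385296329460910 in base 11 is 5508337290351018464548514324.
Digit sum: 5+5+0+8+3+3+7+2+9+0+3+5+1+0+1+8+4+6+4+5+4+8+5+1+4+3+2+4 = 110.

110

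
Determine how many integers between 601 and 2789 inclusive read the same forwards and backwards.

58

The integers in [601, 2789] that read the same forwards and backwards: 606, 616, 626, 636, 646, 656, …, 2662, 2772.
58 qualify.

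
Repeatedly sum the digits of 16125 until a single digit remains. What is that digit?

6

1+6+1+2+5 = 15
1+5 = 6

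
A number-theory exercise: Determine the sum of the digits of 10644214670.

1+0+6+4+4+2+1+4+6+7+0 = 35

35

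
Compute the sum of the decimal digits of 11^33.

143

11^33 = 23225154419887808141001767796309131
Sum of its 35 digits: 143.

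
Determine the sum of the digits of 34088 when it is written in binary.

5

34088 in base 2 is 1000010100101000.
Digit sum: 1+0+0+0+0+1+0+1+0+0+1+0+1+0+0+0 = 5.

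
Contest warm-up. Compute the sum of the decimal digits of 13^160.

13^160 = 17019091339299243249937504722072749606507551708779196027375507115726426737901805724288862136675319788307329044899407678579812295906343018100162865372568208504490934514404899830401
Sum of its 179 digits: 805.

805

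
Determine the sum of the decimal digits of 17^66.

17^66 = 1620424537653706124163623118049428940979124903532013480548031299441192142935188769
Sum of its 82 digits: 334.

334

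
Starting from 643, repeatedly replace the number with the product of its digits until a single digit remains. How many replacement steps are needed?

3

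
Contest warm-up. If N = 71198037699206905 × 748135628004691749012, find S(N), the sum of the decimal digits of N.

204

71198037699206905 × 748135628004691749012 = 53265788646797876297142932749717327860
Sum of its 38 digits: 204.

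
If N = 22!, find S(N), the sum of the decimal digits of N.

22! = 1124000727777607680000
Sum of its 22 digits: 72.

72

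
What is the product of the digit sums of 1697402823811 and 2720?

S(1697402823811) = 1+6+9+7+4+0+2+8+2+3+8+1+1 = 52.
S(2720) = 2+7+2+0 = 11.
52 · 11 = 572.

572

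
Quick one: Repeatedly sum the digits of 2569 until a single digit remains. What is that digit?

4

2+5+6+9 = 22
2+2 = 4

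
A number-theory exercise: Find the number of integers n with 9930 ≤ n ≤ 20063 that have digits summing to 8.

127

The integers in [9930, 20063] that have digits summing to 8: 10007, 10016, 10025, 10034, 10043, 10052, …, 20051, 20060.
127 qualify.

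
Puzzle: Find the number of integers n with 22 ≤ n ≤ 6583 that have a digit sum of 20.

385

The integers in [22, 6583] that have a digit sum of 20: 299, 389, 398, 479, 488, 497, …, 6572, 6581.
385 qualify.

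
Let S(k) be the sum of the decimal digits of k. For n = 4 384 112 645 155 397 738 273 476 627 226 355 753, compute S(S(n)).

15

First digit sum: 168.
1+6+8 = 15.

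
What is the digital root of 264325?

4

2+6+4+3+2+5 = 22
2+2 = 4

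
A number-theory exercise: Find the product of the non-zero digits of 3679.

3×6×7×9 = 1134

1134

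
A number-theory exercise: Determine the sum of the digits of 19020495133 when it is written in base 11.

19020495133 in base 11 is 8080634572.
Digit sum: 8+0+8+0+6+3+4+5+7+2 = 43.

43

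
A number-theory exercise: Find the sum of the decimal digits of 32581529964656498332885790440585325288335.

3+2+5+8+1+5+2+9+9+6+4+6+5+6+4+9+8+3+3+2+8+8+5+7+9+0+4+4+0+5+8+5+3+2+5+2+8+8+3+3+5 = 202

202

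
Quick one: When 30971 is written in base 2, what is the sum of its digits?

11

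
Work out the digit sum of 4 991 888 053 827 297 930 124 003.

4+9+9+1+8+8+8+0+5+3+8+2+7+2+9+7+9+3+0+1+2+4+0+0+3 = 112

112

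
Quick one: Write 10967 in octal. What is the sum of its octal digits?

10967 in base 8 is 25327.
Digit sum: 2+5+3+2+7 = 19.

19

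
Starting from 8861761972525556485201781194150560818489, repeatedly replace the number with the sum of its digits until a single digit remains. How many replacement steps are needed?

3

8861761972525556485201781194150560818489 → 188 → 17 → 8 (3 steps)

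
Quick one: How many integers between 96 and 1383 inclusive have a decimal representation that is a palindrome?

The integers in [96, 1383] that have a decimal representation that is a palindrome: 99, 101, 111, 121, 131, 141, …, 1221, 1331.
95 qualify.

95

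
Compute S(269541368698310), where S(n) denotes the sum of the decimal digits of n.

2+6+9+5+4+1+3+6+8+6+9+8+3+1+0 = 71

71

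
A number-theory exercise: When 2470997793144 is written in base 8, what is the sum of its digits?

2470997793144 in base 8 is 43752274414570.
Digit sum: 4+3+7+5+2+2+7+4+4+1+4+5+7+0 = 55.

55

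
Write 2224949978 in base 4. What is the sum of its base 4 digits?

2224949978 in base 4 is 2010213200223122.
Digit sum: 2+0+1+0+2+1+3+2+0+0+2+2+3+1+2+2 = 23.

23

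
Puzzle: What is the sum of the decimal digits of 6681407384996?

6+6+8+1+4+0+7+3+8+4+9+9+6 = 71

71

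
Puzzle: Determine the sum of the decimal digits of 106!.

106! = 114628056373470835453434738414834942870388487424139673389282723476762012382449946252660360871841673476016298287096435143747350528228224302506311680000000000000000000000000
Sum of its 171 digits: 639.

639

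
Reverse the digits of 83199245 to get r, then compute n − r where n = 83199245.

28900107

Reverse of 83199245 is 54299138.
83199245 − 54299138 = 28900107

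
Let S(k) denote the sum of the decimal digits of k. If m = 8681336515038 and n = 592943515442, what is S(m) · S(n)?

S(8681336515038) = 8+6+8+1+3+3+6+5+1+5+0+3+8 = 57.
S(592943515442) = 5+9+2+9+4+3+5+1+5+4+4+2 = 53.
57 · 53 = 3021.

3021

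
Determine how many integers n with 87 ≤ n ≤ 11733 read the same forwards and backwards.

The integers in [87, 11733] that read the same forwards and backwards: 88, 99, 101, 111, 121, 131, …, 11611, 11711.
200 qualify.

200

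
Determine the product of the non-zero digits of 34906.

648

3×4×9×6 = 648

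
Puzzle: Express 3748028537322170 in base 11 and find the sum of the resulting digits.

3748028537322170 in base 11 is 996267A81463702.
Digit sum: 9+9+6+2+6+7+10+8+1+4+6+3+7+0+2 = 80.

80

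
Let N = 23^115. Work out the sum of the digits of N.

707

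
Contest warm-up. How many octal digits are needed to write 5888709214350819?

5888709214350819 in base 8 is 247273776472026743, which has 18 digits.

18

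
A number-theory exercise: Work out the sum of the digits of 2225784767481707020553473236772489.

154

2+2+2+5+7+8+4+7+6+7+4+8+1+7+0+7+0+2+0+5+5+3+4+7+3+2+3+6+7+7+2+4+8+9 = 154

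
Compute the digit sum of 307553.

23

3+0+7+5+5+3 = 23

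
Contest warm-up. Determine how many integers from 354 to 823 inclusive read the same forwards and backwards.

46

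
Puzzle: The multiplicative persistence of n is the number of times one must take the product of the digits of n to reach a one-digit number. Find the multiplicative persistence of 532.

532 → 30 → 0 (2 steps)

2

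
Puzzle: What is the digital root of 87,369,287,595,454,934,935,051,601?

2

8+7+3+6+9+2+8+7+5+9+5+4+5+4+9+3+4+9+3+5+0+5+1+6+0+1 = 128
1+2+8 = 11
1+1 = 2
(Equivalently, 87,369,287,595,454,934,935,051,601 mod 9 = 2.)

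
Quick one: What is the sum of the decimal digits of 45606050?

4+5+6+0+6+0+5+0 = 26

26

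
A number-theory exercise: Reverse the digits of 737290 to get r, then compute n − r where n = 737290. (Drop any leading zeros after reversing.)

644553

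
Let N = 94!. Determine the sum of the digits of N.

94! = 108736615665674308027365285256786601004186803580182872307497374434045199869417927630229109214583415458560865651202385340530688000000000000000000000
Sum of its 147 digits: 549.

549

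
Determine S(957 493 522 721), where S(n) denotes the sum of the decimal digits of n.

56

9+5+7+4+9+3+5+2+2+7+2+1 = 56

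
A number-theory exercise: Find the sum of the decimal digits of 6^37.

135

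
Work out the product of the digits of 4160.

4×1×6×0 = 0

0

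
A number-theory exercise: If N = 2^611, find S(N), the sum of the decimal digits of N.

2^611 = 8498207885068273579033411304839498037273489883632510771191106211206456957773635883826600036243668570702229271779944016245545269402443315830552319660265397631101300333366291504507650048
Sum of its 184 digits: 770.

770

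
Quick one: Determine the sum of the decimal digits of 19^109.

658

19^109 = 24218235827108619536177258655689905274733087906973668975273015474087845429471321842394188336521448527266621220099983995505013875436008159779
Sum of its 140 digits: 658.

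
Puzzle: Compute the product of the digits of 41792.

504

4×1×7×9×2 = 504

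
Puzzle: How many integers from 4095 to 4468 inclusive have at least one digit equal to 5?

74

The integers in [4095, 4468] that have at least one digit equal to 5: 4095, 4105, 4115, 4125, 4135, 4145, …, 4459, 4465.
74 qualify.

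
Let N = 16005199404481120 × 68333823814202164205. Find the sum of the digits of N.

16005199404481120 × 68333823814202164205 = 1093696476216986254582865079062309600
Sum of its 37 digits: 170.

170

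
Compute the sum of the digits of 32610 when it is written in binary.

10

32610 in base 2 is 111111101100010.
Digit sum: 1+1+1+1+1+1+1+0+1+1+0+0+0+1+0 = 10.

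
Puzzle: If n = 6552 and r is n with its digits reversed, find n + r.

Reverse of 6552 is 2556.
6552 + 2556 = 9108

9108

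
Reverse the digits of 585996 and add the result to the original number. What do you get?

Reverse of 585996 is 699585.
585996 + 699585 = 1285581

1285581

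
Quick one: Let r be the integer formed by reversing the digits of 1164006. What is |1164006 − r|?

4840605

Reverse of 1164006 is 6004611.
|1164006 − 6004611| = 4840605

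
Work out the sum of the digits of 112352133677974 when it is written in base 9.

54

112352133677974 in base 9 is 481722441026337.
Digit sum: 4+8+1+7+2+2+4+4+1+0+2+6+3+3+7 = 54.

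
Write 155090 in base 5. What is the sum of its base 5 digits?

18

155090 in base 5 is 14430330.
Digit sum: 1+4+4+3+0+3+3+0 = 18.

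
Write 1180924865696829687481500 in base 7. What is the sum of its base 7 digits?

90

1180924865696829687481500 in base 7 is 23654044335113531654241322125.
Digit sum: 2+3+6+5+4+0+4+4+3+3+5+1+1+3+5+3+1+6+5+4+2+4+1+3+2+2+1+2+5 = 90.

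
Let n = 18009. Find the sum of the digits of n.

1+8+0+0+9 = 18

18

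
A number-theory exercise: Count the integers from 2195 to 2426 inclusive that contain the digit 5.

42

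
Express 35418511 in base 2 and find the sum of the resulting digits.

13

35418511 in base 2 is 10000111000111000110001111.
Digit sum: 1+0+0+0+0+1+1+1+0+0+0+1+1+1+0+0+0+1+1+0+0+0+1+1+1+1 = 13.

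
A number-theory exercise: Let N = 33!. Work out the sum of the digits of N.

144

33! = 8683317618811886495518194401280000000
Sum of its 37 digits: 144.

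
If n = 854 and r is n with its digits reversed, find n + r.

1312

Reverse of 854 is 458.
854 + 458 = 1312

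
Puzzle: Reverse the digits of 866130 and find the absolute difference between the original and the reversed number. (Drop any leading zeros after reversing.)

834462

Reverse of 866130 is 31668.
|866130 − 31668| = 834462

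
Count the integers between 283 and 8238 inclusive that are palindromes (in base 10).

The integers in [283, 8238] that are palindromes (in base 10): 292, 303, 313, 323, 333, 343, …, 8118, 8228.
144 qualify.

144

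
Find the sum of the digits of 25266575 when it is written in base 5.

19

25266575 in base 5 is 22432012300.
Digit sum: 2+2+4+3+2+0+1+2+3+0+0 = 19.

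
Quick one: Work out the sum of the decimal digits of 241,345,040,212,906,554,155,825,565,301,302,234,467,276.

149

2+4+1+3+4+5+0+4+0+2+1+2+9+0+6+5+5+4+1+5+5+8+2+5+5+6+5+3+0+1+3+0+2+2+3+4+4+6+7+2+7+6 = 149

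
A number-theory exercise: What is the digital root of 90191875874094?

9

9+0+1+9+1+8+7+5+8+7+4+0+9+4 = 72
7+2 = 9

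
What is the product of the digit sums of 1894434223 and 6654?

840

S(1894434223) = 1+8+9+4+4+3+4+2+2+3 = 40.
S(6654) = 6+6+5+4 = 21.
40 · 21 = 840.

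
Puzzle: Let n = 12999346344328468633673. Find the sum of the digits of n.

1+2+9+9+9+3+4+6+3+4+4+3+2+8+4+6+8+6+3+3+6+7+3 = 113

113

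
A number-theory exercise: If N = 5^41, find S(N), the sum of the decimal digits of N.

137

5^41 = 45474735088646411895751953125
Sum of its 29 digits: 137.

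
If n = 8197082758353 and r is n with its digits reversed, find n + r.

Reverse of 8197082758353 is 3538572807918.
8197082758353 + 3538572807918 = 11735655566271

11735655566271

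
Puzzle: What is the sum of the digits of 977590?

37

9+7+7+5+9+0 = 37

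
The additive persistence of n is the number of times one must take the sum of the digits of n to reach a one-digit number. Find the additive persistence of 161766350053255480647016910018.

2

161766350053255480647016910018 → 110 → 2 (2 steps)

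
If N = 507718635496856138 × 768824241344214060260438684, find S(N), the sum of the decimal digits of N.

232

507718635496856138 × 768824241344214060260438684 = 390346394752189971178303799767977178718042392
Sum of its 45 digits: 232.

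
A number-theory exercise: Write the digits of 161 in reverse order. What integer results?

161

Reversing 161 gives 161.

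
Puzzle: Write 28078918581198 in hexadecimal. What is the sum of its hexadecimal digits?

108

28078918581198 in base 16 is 1989A1F7BBCE.
Digit sum: 1+9+8+9+10+1+15+7+11+11+12+14 = 108.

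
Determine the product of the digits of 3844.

3×8×4×4 = 384

384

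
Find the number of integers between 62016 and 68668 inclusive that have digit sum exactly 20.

The integers in [62016, 68668] that have digit sum exactly 20: 62039, 62048, 62057, 62066, 62075, 62084, …, 68510, 68600.
369 qualify.

369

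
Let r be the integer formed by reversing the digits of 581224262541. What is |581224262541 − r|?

435961840356

Reverse of 581224262541 is 145262422185.
|581224262541 − 145262422185| = 435961840356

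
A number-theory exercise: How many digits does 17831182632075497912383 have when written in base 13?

17831182632075497912383 in base 13 is C274036556CA3AC90C90, which has 20 digits.

20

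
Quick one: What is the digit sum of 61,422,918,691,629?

66

6+1+4+2+2+9+1+8+6+9+1+6+2+9 = 66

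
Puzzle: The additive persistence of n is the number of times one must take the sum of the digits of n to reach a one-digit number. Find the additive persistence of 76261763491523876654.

76261763491523876654 → 98 → 17 → 8 (3 steps)

3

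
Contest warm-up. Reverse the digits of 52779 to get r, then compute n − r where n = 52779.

-44946

Reverse of 52779 is 97725.
52779 − 97725 = -44946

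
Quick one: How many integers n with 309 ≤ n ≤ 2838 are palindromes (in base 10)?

87

The integers in [309, 2838] that are palindromes (in base 10): 313, 323, 333, 343, 353, 363, …, 2662, 2772.
87 qualify.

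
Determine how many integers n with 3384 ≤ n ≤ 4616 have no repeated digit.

627

The integers in [3384, 4616] that have no repeated digit: 3401, 3402, 3405, 3406, 3407, 3408, …, 4613, 4615.
627 qualify.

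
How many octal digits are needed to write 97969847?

9

97969847 in base 8 is 565563267, which has 9 digits.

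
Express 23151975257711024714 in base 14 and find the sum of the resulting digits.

23151975257711024714 in base 14 is A8B71CCD58C82B96A.
Digit sum: 10+8+11+7+1+12+12+13+5+8+12+8+2+11+9+6+10 = 145.

145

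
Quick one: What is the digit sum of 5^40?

130

5^40 = 9094947017729282379150390625
Sum of its 28 digits: 130.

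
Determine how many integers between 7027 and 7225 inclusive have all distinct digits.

The integers in [7027, 7225] that have all distinct digits: 7028, 7029, 7031, 7032, 7034, 7035, …, 7218, 7219.
114 qualify.

114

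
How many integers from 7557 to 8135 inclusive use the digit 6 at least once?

192

The integers in [7557, 8135] that use the digit 6 at least once: 7560, 7561, 7562, 7563, 7564, 7565, …, 8116, 8126.
192 qualify.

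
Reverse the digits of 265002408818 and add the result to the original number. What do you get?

1083806609380

Reverse of 265002408818 is 818804200562.
265002408818 + 818804200562 = 1083806609380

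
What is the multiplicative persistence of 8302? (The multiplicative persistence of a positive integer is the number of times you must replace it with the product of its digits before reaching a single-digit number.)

1

8302 → 0 (1 step)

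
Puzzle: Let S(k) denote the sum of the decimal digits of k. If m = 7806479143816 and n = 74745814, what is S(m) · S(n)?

2560

S(7806479143816) = 7+8+0+6+4+7+9+1+4+3+8+1+6 = 64.
S(74745814) = 7+4+7+4+5+8+1+4 = 40.
64 · 40 = 2560.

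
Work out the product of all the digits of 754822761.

7×5×4×8×2×2×7×6×1 = 188160

188160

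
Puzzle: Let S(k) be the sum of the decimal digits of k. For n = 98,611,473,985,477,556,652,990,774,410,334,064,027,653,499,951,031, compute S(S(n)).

8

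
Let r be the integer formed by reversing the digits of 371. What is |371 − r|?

198

Reverse of 371 is 173.
|371 − 173| = 198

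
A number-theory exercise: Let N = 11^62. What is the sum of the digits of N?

283

11^62 = 36842278384511590048508364738593731731323648223070468723255659721
Sum of its 65 digits: 283.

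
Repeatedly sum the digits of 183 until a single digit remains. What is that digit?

1+8+3 = 12
1+2 = 3
(Equivalently, 183 mod 9 = 3.)

3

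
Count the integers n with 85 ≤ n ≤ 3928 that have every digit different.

2138

The integers in [85, 3928] that have every digit different: 85, 86, 87, 89, 90, 91, …, 3927, 3928.
2138 qualify.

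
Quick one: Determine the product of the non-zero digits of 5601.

30

5×6×1 = 30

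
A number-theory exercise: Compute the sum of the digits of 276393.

2+7+6+3+9+3 = 30

30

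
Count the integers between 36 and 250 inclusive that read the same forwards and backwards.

21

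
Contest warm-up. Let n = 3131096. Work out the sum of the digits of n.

23

3+1+3+1+0+9+6 = 23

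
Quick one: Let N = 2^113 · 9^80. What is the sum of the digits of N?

2^113 · 9^80 = 226876892552707195178370470473617995138087275496734794066212810042142151022743215640725907331684742633558638592
Sum of its 111 digits: 486.

486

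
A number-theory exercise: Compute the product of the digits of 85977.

8×5×9×7×7 = 17640

17640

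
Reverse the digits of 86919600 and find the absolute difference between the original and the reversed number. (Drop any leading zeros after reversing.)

86227632

Reverse of 86919600 is 691968.
|86919600 − 691968| = 86227632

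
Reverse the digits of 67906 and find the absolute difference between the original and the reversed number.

Reverse of 67906 is 60976.
|67906 − 60976| = 6930

6930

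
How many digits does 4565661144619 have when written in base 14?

12

4565661144619 in base 14 is 11AD9CC19751, which has 12 digits.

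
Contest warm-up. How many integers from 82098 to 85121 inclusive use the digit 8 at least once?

The integers in [82098, 85121] that use the digit 8 at least once: 82098, 82099, 82100, 82101, 82102, 82103, …, 85120, 85121.
3024 qualify.

3024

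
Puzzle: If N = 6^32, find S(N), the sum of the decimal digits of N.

126

6^32 = 7958661109946400884391936
Sum of its 25 digits: 126.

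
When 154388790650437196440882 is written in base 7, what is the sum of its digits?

58

154388790650437196440882 in base 7 is 2230603006630212201352104121.
Digit sum: 2+2+3+0+6+0+3+0+0+6+6+3+0+2+1+2+2+0+1+3+5+2+1+0+4+1+2+1 = 58.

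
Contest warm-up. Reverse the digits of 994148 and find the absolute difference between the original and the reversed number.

152649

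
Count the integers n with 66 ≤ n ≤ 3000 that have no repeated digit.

1686

The integers in [66, 3000] that have no repeated digit: 67, 68, 69, 70, 71, 72, …, 2986, 2987.
1686 qualify.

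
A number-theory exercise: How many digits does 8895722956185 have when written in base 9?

8895722956185 in base 9 is 34442366133873, which has 14 digits.

14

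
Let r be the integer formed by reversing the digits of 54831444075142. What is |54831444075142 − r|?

Reverse of 54831444075142 is 24157044413845.
|54831444075142 − 24157044413845| = 30674399661297

30674399661297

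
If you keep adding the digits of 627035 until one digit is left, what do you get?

6+2+7+0+3+5 = 23
2+3 = 5

5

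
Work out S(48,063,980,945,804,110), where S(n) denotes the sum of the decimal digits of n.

4+8+0+6+3+9+8+0+9+4+5+8+0+4+1+1+0 = 70

70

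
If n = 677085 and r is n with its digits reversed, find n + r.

1257861

Reverse of 677085 is 580776.
677085 + 580776 = 1257861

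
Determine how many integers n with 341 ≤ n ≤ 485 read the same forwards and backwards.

The integers in [341, 485] that read the same forwards and backwards: 343, 353, 363, 373, 383, 393, …, 474, 484.
15 qualify.

15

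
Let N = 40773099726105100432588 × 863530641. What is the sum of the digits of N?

135

40773099726105100432588 × 863530641 = 35208820942040461809922092928908
Sum of its 32 digits: 135.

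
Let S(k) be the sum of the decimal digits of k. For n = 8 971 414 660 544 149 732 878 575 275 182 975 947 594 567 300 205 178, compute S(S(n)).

10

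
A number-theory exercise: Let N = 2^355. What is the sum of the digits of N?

2^355 = 73391955711682288371546268649666782105490079653384995959602842860381532034831513858240593699524021969747968
Sum of its 107 digits: 524.

524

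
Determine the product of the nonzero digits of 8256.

480

8×2×5×6 = 480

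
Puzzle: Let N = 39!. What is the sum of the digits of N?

189

39! = 20397882081197443358640281739902897356800000000
Sum of its 47 digits: 189.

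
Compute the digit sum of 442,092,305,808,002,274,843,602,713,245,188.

122

4+4+2+0+9+2+3+0+5+8+0+8+0+0+2+2+7+4+8+4+3+6+0+2+7+1+3+2+4+5+1+8+8 = 122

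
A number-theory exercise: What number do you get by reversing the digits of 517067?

Reversing 517067 gives 760715.

760715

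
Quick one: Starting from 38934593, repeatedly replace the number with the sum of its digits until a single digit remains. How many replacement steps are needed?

38934593 → 44 → 8 (2 steps)

2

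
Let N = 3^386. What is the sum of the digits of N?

837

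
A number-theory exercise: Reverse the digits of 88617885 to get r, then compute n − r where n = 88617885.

29746197

Reverse of 88617885 is 58871688.
88617885 − 58871688 = 29746197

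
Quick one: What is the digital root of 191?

2

1+9+1 = 11
1+1 = 2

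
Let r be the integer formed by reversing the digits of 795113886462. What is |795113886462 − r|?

Reverse of 795113886462 is 264688311597.
|795113886462 − 264688311597| = 530425574865

530425574865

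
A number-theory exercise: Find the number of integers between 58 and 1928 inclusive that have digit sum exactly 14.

The integers in [58, 1928] that have digit sum exactly 14: 59, 68, 77, 86, 95, 149, …, 1913, 1922.
148 qualify.

148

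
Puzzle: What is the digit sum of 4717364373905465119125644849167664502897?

189

4+7+1+7+3+6+4+3+7+3+9+0+5+4+6+5+1+1+9+1+2+5+6+4+4+8+4+9+1+6+7+6+6+4+5+0+2+8+9+7 = 189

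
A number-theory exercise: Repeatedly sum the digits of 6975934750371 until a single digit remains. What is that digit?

3

6+9+7+5+9+3+4+7+5+0+3+7+1 = 66
6+6 = 12
1+2 = 3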